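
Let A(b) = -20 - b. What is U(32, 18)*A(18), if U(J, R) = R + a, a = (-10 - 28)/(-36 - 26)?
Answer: -21926/31 ≈ -707.29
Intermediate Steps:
a = 19/31 (a = -38/(-62) = -38*(-1/62) = 19/31 ≈ 0.61290)
U(J, R) = 19/31 + R (U(J, R) = R + 19/31 = 19/31 + R)
U(32, 18)*A(18) = (19/31 + 18)*(-20 - 1*18) = 577*(-20 - 18)/31 = (577/31)*(-38) = -21926/31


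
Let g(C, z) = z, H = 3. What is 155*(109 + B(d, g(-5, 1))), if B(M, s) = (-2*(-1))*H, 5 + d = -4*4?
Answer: 17825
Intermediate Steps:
d = -21 (d = -5 - 4*4 = -5 - 16 = -21)
B(M, s) = 6 (B(M, s) = -2*(-1)*3 = 2*3 = 6)
155*(109 + B(d, g(-5, 1))) = 155*(109 + 6) = 155*115 = 17825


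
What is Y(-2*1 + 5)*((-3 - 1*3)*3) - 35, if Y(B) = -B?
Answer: 19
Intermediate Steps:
Y(-2*1 + 5)*((-3 - 1*3)*3) - 35 = (-(-2*1 + 5))*((-3 - 1*3)*3) - 35 = (-(-2 + 5))*((-3 - 3)*3) - 35 = (-1*3)*(-6*3) - 35 = -3*(-18) - 35 = 54 - 35 = 19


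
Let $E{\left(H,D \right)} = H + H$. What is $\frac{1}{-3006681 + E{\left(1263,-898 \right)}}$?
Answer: $- \frac{1}{3004155} \approx -3.3287 \cdot 10^{-7}$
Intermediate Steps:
$E{\left(H,D \right)} = 2 H$
$\frac{1}{-3006681 + E{\left(1263,-898 \right)}} = \frac{1}{-3006681 + 2 \cdot 1263} = \frac{1}{-3006681 + 2526} = \frac{1}{-3004155} = - \frac{1}{3004155}$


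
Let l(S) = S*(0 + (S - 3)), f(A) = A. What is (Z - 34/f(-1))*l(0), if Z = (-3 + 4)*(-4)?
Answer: 0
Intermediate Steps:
Z = -4 (Z = 1*(-4) = -4)
l(S) = S*(-3 + S) (l(S) = S*(0 + (-3 + S)) = S*(-3 + S))
(Z - 34/f(-1))*l(0) = (-4 - 34/(-1))*(0*(-3 + 0)) = (-4 - 34*(-1))*(0*(-3)) = (-4 - 1*(-34))*0 = (-4 + 34)*0 = 30*0 = 0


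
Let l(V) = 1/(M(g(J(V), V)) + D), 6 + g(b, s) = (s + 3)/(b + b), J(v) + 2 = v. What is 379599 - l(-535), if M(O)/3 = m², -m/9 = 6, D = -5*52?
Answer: 3222036311/8488 ≈ 3.7960e+5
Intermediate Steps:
J(v) = -2 + v
g(b, s) = -6 + (3 + s)/(2*b) (g(b, s) = -6 + (s + 3)/(b + b) = -6 + (3 + s)/((2*b)) = -6 + (3 + s)*(1/(2*b)) = -6 + (3 + s)/(2*b))
D = -260
m = -54 (m = -9*6 = -54)
M(O) = 8748 (M(O) = 3*(-54)² = 3*2916 = 8748)
l(V) = 1/8488 (l(V) = 1/(8748 - 260) = 1/8488)
379599 - l(-535) = 379599 - 1*1/8488 = 379599 - 1/8488 = 3222036311/8488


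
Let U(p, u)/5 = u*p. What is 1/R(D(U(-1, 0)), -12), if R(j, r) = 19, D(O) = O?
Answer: 1/19 ≈ 0.052632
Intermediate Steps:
U(p, u) = 5*p*u (U(p, u) = 5*(u*p) = 5*(p*u) = 5*p*u)
1/R(D(U(-1, 0)), -12) = 1/19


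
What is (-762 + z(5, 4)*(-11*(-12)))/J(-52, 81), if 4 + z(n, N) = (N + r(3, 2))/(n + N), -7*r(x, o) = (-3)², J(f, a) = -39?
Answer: 26254/819 ≈ 32.056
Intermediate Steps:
r(x, o) = -9/7 (r(x, o) = -⅐*(-3)² = -⅐*9 = -9/7)
z(n, N) = -4 + (-9/7 + N)/(N + n) (z(n, N) = -4 + (N - 9/7)/(n + N) = -4 + (-9/7 + N)/(N + n))
(-762 + z(5, 4)*(-11*(-12)))/J(-52, 81) = (-762 + ((-9/7 - 4*5 - 3*4)/(4 + 5))*(-11*(-12)))/(-39) = (-762 + ((-9/7 - 20 - 12)/9)*132)*(-1/39) = (-762 + ((⅑)*(-233/7))*132)*(-1/39) = (-762 - 233/63*132)*(-1/39) = (-762 - 10252/21)*(-1/39) = -26254/21*(-1/39) = 26254/819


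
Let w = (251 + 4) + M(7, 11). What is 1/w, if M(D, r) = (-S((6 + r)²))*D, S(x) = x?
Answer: -1/1768 ≈ -0.00056561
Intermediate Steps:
M(D, r) = -D*(6 + r)² (M(D, r) = (-(6 + r)²)*D = -D*(6 + r)²)
w = -1768 (w = (251 + 4) - 1*7*(6 + 11)² = 255 - 1*7*17² = 255 - 1*7*289 = 255 - 2023 = -1768)
1/w = 1/(-1768) = -1/1768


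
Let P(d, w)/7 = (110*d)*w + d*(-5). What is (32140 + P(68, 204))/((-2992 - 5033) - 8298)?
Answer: -3570400/5441 ≈ -656.20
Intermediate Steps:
P(d, w) = -35*d + 770*d*w (P(d, w) = 7*((110*d)*w + d*(-5)) = 7*(110*d*w - 5*d) = 7*(-5*d + 110*d*w) = -35*d + 770*d*w)
(32140 + P(68, 204))/((-2992 - 5033) - 8298) = (32140 + 35*68*(-1 + 22*204))/((-2992 - 5033) - 8298) = (32140 + 35*68*(-1 + 4488))/(-8025 - 8298) = (32140 + 35*68*4487)/(-16323) = (32140 + 10679060)*(-1/16323) = 10711200*(-1/16323) = -3570400/5441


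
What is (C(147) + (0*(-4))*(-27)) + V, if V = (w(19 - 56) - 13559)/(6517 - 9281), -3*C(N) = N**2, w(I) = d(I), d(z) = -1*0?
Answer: -19895533/2764 ≈ -7198.1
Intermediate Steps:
d(z) = 0
w(I) = 0
C(N) = -N**2/3
V = 13559/2764 (V = (0 - 13559)/(6517 - 9281) = -13559/(-2764) = -13559*(-1/2764) = 13559/2764 ≈ 4.9056)
(C(147) + (0*(-4))*(-27)) + V = (-1/3*147**2 + (0*(-4))*(-27)) + 13559/2764 = (-1/3*21609 + 0*(-27)) + 13559/2764 = (-7203 + 0) + 13559/2764 = -7203 + 13559/2764 = -19895533/2764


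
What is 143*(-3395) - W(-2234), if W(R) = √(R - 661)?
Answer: -485485 - I*√2895 ≈ -4.8549e+5 - 53.805*I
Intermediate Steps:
W(R) = √(-661 + R)
143*(-3395) - W(-2234) = 143*(-3395) - √(-661 - 2234) = -485485 - √(-2895) = -485485 - I*√2895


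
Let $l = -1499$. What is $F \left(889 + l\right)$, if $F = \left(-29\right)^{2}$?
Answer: $-513010$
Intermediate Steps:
$F = 841$
$F \left(889 + l\right) = 841 \left(889 - 1499\right) = 841 \left(-610\right) = -513010$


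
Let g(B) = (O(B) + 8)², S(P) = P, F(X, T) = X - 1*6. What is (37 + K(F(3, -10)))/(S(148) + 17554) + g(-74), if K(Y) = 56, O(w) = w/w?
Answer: 1433955/17702 ≈ 81.005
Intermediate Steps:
F(X, T) = -6 + X (F(X, T) = X - 6 = -6 + X)
O(w) = 1
g(B) = 81 (g(B) = (1 + 8)² = 9² = 81)
(37 + K(F(3, -10)))/(S(148) + 17554) + g(-74) = (37 + 56)/(148 + 17554) + 81 = 93/17702 + 81 = 1433955/17702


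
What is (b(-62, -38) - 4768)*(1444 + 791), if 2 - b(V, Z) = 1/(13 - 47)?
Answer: -362166105/34 ≈ -1.0652e+7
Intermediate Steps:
b(V, Z) = 69/34 (b(V, Z) = 2 - 1/(13 - 47) = 2 - 1/(-34) = 2 - 1*(-1/34) = 2 + 1/34 = 69/34)
(b(-62, -38) - 4768)*(1444 + 791) = (69/34 - 4768)*(1444 + 791) = -162043/34*2235 = -362166105/34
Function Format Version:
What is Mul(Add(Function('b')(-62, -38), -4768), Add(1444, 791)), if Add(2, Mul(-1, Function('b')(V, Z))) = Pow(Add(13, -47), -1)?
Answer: Rational(-362166105, 34) ≈ -1.0652e+7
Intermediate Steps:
Function('b')(V, Z) = Rational(69, 34) (Function('b')(V, Z) = Add(2, Mul(-1, Pow(Add(13, -47), -1))) = Add(2, Mul(-1, Pow(-34, -1))) = Add(2, Mul(-1, Rational(-1, 34))) = Add(2, Rational(1, 34)) = Rational(69, 34))
Mul(Add(Function('b')(-62, -38), -4768), Add(1444, 791)) = Mul(Add(Rational(69, 34), -4768), Add(1444, 791)) = Mul(Rational(-162043, 34), 2235) = Rational(-362166105, 34)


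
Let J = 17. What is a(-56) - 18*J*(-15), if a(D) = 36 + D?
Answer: 4570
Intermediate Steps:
a(-56) - 18*J*(-15) = (36 - 56) - 18*17*(-15) = -20 - 306*(-15) = -20 - 1*(-4590) = -20 + 4590 = 4570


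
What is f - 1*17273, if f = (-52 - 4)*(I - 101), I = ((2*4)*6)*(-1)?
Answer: -8929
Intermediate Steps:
I = -48 (I = (8*6)*(-1) = 48*(-1) = -48)
f = 8344 (f = (-52 - 4)*(-48 - 101) = -56*(-149) = 8344)
f - 1*17273 = 8344 - 1*17273 = 8344 - 17273 = -8929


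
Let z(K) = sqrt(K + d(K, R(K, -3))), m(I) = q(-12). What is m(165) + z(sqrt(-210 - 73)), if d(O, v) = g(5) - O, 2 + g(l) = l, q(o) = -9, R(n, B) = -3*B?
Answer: -9 + sqrt(3) ≈ -7.2680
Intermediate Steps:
g(l) = -2 + l
d(O, v) = 3 - O (d(O, v) = (-2 + 5) - O = 3 - O)
m(I) = -9
z(K) = sqrt(3) (z(K) = sqrt(K + (3 - K)) = sqrt(3))
m(165) + z(sqrt(-210 - 73)) = -9 + sqrt(3)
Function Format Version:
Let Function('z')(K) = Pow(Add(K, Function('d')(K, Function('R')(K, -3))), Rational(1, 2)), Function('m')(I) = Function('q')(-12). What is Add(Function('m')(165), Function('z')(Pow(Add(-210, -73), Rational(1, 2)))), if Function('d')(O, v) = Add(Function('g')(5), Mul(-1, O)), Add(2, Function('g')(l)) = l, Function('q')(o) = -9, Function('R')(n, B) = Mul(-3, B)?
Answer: Add(-9, Pow(3, Rational(1, 2))) ≈ -7.2680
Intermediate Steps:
Function('g')(l) = Add(-2, l)
Function('d')(O, v) = Add(3, Mul(-1, O)) (Function('d')(O, v) = Add(Add(-2, 5), Mul(-1, O)) = Add(3, Mul(-1, O)))
Function('m')(I) = -9
Function('z')(K) = Pow(3, Rational(1, 2)) (Function('z')(K) = Pow(Add(K, Add(3, Mul(-1, K))), Rational(1, 2)) = Pow(3, Rational(1, 2)))
Add(Function('m')(165), Function('z')(Pow(Add(-210, -73), Rational(1, 2)))) = Add(-9, Pow(3, Rational(1, 2)))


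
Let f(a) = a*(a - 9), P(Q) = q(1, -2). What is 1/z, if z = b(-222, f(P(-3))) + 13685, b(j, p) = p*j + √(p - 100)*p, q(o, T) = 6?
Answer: 17681/312655993 + 18*I*√118/312655993 ≈ 5.6551e-5 + 6.2538e-7*I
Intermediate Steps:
P(Q) = 6
f(a) = a*(-9 + a)
b(j, p) = j*p + p*√(-100 + p) (b(j, p) = j*p + √(-100 + p)*p = j*p + p*√(-100 + p))
z = 17681 - 18*I*√118 (z = (6*(-9 + 6))*(-222 + √(-100 + 6*(-9 + 6))) + 13685 = (6*(-3))*(-222 + √(-100 + 6*(-3))) + 13685 = -18*(-222 + √(-100 - 18)) + 13685 = -18*(-222 + √(-118)) + 13685 = -18*(-222 + I*√118) + 13685 = (3996 - 18*I*√118) + 13685 = 17681 - 18*I*√118 ≈ 17681.0 - 195.53*I)
1/z = 1/(17681 - 18*I*√118)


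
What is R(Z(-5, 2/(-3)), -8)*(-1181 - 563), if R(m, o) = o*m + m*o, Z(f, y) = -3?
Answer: -83712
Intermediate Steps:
R(m, o) = 2*m*o (R(m, o) = m*o + m*o = 2*m*o)
R(Z(-5, 2/(-3)), -8)*(-1181 - 563) = (2*(-3)*(-8))*(-1181 - 563) = 48*(-1744) = -83712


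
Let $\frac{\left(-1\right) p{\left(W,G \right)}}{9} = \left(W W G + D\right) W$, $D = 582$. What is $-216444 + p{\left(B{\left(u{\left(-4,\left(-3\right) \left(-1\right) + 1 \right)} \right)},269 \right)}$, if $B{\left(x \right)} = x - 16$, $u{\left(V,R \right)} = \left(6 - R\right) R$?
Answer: $1065012$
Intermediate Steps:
$u{\left(V,R \right)} = R \left(6 - R\right)$
$B{\left(x \right)} = -16 + x$
$p{\left(W,G \right)} = - 9 W \left(582 + G W^{2}\right)$ ($p{\left(W,G \right)} = - 9 \left(W W G + 582\right) W = - 9 \left(W^{2} G + 582\right) W = - 9 \left(G W^{2} + 582\right) W = - 9 \left(582 + G W^{2}\right) W = - 9 W \left(582 + G W^{2}\right)$)
$-216444 + p{\left(B{\left(u{\left(-4,\left(-3\right) \left(-1\right) + 1 \right)} \right)},269 \right)} = -216444 - 9 \left(-16 + \left(\left(-3\right) \left(-1\right) + 1\right) \left(6 - \left(\left(-3\right) \left(-1\right) + 1\right)\right)\right) \left(582 + 269 \left(-16 + \left(\left(-3\right) \left(-1\right) + 1\right) \left(6 - \left(\left(-3\right) \left(-1\right) + 1\right)\right)\right)^{2}\right) = -216444 - 9 \left(-16 + \left(3 + 1\right) \left(6 - \left(3 + 1\right)\right)\right) \left(582 + 269 \left(-16 + \left(3 + 1\right) \left(6 - \left(3 + 1\right)\right)\right)^{2}\right) = -216444 - 9 \left(-16 + 4 \left(6 - 4\right)\right) \left(582 + 269 \left(-16 + 4 \left(6 - 4\right)\right)^{2}\right) = -216444 - 9 \left(-16 + 4 \cdot 2\right) \left(582 + 269 \left(-16 + 4 \cdot 2\right)^{2}\right) = -216444 - 9 \left(-16 + 8\right) \left(582 + 269 \left(-16 + 8\right)^{2}\right) = -216444 - - 72 \left(582 + 269 \left(-8\right)^{2}\right) = -216444 - - 72 \left(582 + 269 \cdot 64\right) = -216444 - - 72 \left(582 + 17216\right) = -216444 - \left(-72\right) 17798 = -216444 + 1281456 = 1065012$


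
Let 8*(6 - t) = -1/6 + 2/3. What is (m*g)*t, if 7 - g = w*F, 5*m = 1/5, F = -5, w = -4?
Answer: -247/80 ≈ -3.0875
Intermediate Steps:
m = 1/25 (m = (⅕)/5 = (⅕)*(⅕) = 1/25 ≈ 0.040000)
t = 95/16 (t = 6 - (-1/6 + 2/3)/8 = 6 - (-1*⅙ + 2*(⅓))/8 = 6 - (-⅙ + ⅔)/8 = 6 - ⅛*½ = 6 - 1/16 = 95/16 ≈ 5.9375)
g = -13 (g = 7 - (-4)*(-5) = 7 - 1*20 = 7 - 20 = -13)
(m*g)*t = ((1/25)*(-13))*(95/16) = -13/25*95/16 = -247/80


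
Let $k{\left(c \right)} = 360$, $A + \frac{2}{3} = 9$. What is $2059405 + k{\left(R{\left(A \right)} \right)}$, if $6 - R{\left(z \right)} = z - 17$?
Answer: $2059765$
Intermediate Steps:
$A = \frac{25}{3}$ ($A = - \frac{2}{3} + 9 = \frac{25}{3} \approx 8.3333$)
$R{\left(z \right)} = 23 - z$ ($R{\left(z \right)} = 6 - \left(z - 17\right) = 6 - \left(-17 + z\right) = 23 - z$)
$2059405 + k{\left(R{\left(A \right)} \right)} = 2059405 + 360 = 2059765$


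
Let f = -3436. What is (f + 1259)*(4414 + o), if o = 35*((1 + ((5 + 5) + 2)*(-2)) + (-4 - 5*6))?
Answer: -5266163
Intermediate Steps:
o = -1995 (o = 35*((1 + (10 + 2)*(-2)) + (-4 - 30)) = 35*((1 + 12*(-2)) - 34) = 35*((1 - 24) - 34) = 35*(-23 - 34) = 35*(-57) = -1995)
(f + 1259)*(4414 + o) = (-3436 + 1259)*(4414 - 1995) = -2177*2419 = -5266163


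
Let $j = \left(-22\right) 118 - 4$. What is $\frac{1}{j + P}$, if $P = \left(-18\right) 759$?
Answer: $- \frac{1}{16262} \approx -6.1493 \cdot 10^{-5}$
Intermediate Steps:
$j = -2600$ ($j = -2596 - 4 = -2600$)
$P = -13662$
$\frac{1}{j + P} = \frac{1}{-2600 - 13662} = \frac{1}{-16262} = - \frac{1}{16262}$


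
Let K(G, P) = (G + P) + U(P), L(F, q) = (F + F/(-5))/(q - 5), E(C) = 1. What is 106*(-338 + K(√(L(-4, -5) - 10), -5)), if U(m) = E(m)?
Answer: -36252 + 1166*I*√2/5 ≈ -36252.0 + 329.79*I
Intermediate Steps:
U(m) = 1
L(F, q) = 4*F/(5*(-5 + q)) (L(F, q) = (F + F*(-⅕))/(-5 + q) = (F - F/5)/(-5 + q) = (4*F/5)/(-5 + q) = 4*F/(5*(-5 + q)))
K(G, P) = 1 + G + P (K(G, P) = (G + P) + 1 = 1 + G + P)
106*(-338 + K(√(L(-4, -5) - 10), -5)) = 106*(-338 + (1 + √((⅘)*(-4)/(-5 - 5) - 10) - 5)) = 106*(-338 + (1 + √((⅘)*(-4)/(-10) - 10) - 5)) = 106*(-338 + (1 + √((⅘)*(-4)*(-⅒) - 10) - 5)) = 106*(-338 + (1 + √(8/25 - 10) - 5)) = 106*(-338 + (1 + √(-242/25) - 5)) = 106*(-338 + (1 + 11*I*√2/5 - 5)) = 106*(-338 + (-4 + 11*I*√2/5)) = 106*(-342 + 11*I*√2/5) = -36252 + 1166*I*√2/5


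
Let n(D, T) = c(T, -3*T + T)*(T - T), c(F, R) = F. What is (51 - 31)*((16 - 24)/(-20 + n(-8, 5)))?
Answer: 8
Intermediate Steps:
n(D, T) = 0 (n(D, T) = T*(T - T) = T*0 = 0)
(51 - 31)*((16 - 24)/(-20 + n(-8, 5))) = (51 - 31)*((16 - 24)/(-20 + 0)) = 20*(-8/(-20)) = 20*(-8*(-1/20)) = 20*(⅖) = 8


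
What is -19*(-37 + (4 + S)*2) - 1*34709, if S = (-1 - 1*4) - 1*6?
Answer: -33740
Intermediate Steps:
S = -11 (S = (-1 - 4) - 6 = -5 - 6 = -11)
-19*(-37 + (4 + S)*2) - 1*34709 = -19*(-37 + (4 - 11)*2) - 1*34709 = -19*(-37 - 7*2) - 34709 = -19*(-37 - 14) - 34709 = -19*(-51) - 34709 = 969 - 34709 = -33740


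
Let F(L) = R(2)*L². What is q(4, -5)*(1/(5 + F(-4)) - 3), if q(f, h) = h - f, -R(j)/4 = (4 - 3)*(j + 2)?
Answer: 6786/251 ≈ 27.036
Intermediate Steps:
R(j) = -8 - 4*j (R(j) = -4*(4 - 3)*(j + 2) = -4*(2 + j) = -8 - 4*j)
F(L) = -16*L² (F(L) = (-8 - 4*2)*L² = (-8 - 8)*L² = -16*L²)
q(4, -5)*(1/(5 + F(-4)) - 3) = (-5 - 1*4)*(1/(5 - 16*(-4)²) - 3) = (-5 - 4)*(1/(5 - 16*16) - 3) = -9*(1/(5 - 256) - 3) = -9*(1/(-251) - 3) = -9*(-1/251 - 3) = -9*(-754/251) = 6786/251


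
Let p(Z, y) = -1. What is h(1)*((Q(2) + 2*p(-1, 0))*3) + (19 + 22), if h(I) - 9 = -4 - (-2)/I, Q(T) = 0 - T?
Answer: -43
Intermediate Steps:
Q(T) = -T
h(I) = 5 + 2/I (h(I) = 9 + (-4 - (-2)/I) = 9 + (-4 + 2/I) = 5 + 2/I)
h(1)*((Q(2) + 2*p(-1, 0))*3) + (19 + 22) = (5 + 2/1)*((-1*2 + 2*(-1))*3) + (19 + 22) = (5 + 2*1)*((-2 - 2)*3) + 41 = (5 + 2)*(-4*3) + 41 = 7*(-12) + 41 = -84 + 41 = -43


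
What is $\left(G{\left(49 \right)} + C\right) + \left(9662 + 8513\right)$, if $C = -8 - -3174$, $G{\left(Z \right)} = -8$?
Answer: $21333$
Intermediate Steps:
$C = 3166$ ($C = -8 + 3174 = 3166$)
$\left(G{\left(49 \right)} + C\right) + \left(9662 + 8513\right) = \left(-8 + 3166\right) + \left(9662 + 8513\right) = 3158 + 18175 = 21333$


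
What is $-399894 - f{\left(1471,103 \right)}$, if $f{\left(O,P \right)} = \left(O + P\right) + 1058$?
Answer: $-402526$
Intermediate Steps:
$f{\left(O,P \right)} = 1058 + O + P$
$-399894 - f{\left(1471,103 \right)} = -399894 - \left(1058 + 1471 + 103\right) = -399894 - 2632 = -402526$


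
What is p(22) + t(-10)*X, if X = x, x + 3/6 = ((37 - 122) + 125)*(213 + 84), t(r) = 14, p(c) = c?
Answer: 166335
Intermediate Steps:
x = 23759/2 (x = -1/2 + ((37 - 122) + 125)*(213 + 84) = -1/2 + (-85 + 125)*297 = -1/2 + 40*297 = -1/2 + 11880 = 23759/2 ≈ 11880.)
X = 23759/2 ≈ 11880.
p(22) + t(-10)*X = 22 + 14*(23759/2) = 22 + 166313 = 166335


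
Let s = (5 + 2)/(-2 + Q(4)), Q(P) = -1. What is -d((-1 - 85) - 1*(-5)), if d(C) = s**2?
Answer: -49/9 ≈ -5.4444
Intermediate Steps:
s = -7/3 (s = (5 + 2)/(-2 - 1) = 7/(-3) = 7*(-1/3) = -7/3 ≈ -2.3333)
d(C) = 49/9 (d(C) = (-7/3)**2 = 49/9)
-d((-1 - 85) - 1*(-5)) = -1*49/9 = -49/9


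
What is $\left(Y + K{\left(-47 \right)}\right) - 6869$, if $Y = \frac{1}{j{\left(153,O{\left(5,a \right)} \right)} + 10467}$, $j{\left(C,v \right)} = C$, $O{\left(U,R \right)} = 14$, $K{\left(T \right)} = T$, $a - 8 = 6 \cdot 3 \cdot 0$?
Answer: $- \frac{73447919}{10620} \approx -6916.0$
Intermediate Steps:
$a = 8$ ($a = 8 + 6 \cdot 3 \cdot 0 = 8 + 18 \cdot 0 = 8 + 0 = 8$)
$Y = \frac{1}{10620}$ ($Y = \frac{1}{153 + 10467} = \frac{1}{10620} \approx 9.4162 \cdot 10^{-5}$)
$\left(Y + K{\left(-47 \right)}\right) - 6869 = \left(\frac{1}{10620} - 47\right) - 6869 = - \frac{499139}{10620} - 6869 = - \frac{73447919}{10620}$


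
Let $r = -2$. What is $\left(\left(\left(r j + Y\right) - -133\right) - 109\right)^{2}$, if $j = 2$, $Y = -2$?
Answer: $324$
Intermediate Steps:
$\left(\left(\left(r j + Y\right) - -133\right) - 109\right)^{2} = \left(\left(\left(\left(-2\right) 2 - 2\right) - -133\right) - 109\right)^{2} = \left(\left(\left(-4 - 2\right) + 133\right) - 109\right)^{2} = \left(\left(-6 + 133\right) - 109\right)^{2} = \left(127 - 109\right)^{2} = 18^{2} = 324$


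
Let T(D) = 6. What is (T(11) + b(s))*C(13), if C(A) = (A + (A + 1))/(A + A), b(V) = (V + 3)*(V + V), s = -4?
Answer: 189/13 ≈ 14.538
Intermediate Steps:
b(V) = 2*V*(3 + V) (b(V) = (3 + V)*(2*V) = 2*V*(3 + V))
C(A) = (1 + 2*A)/(2*A) (C(A) = (A + (1 + A))/((2*A)) = (1 + 2*A)*(1/(2*A)) = (1 + 2*A)/(2*A))
(T(11) + b(s))*C(13) = (6 + 2*(-4)*(3 - 4))*((½ + 13)/13) = (6 + 2*(-4)*(-1))*((1/13)*(27/2)) = (6 + 8)*(27/26) = 14*(27/26) = 189/13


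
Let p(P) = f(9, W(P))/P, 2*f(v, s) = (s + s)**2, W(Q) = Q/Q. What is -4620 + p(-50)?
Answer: -115501/25 ≈ -4620.0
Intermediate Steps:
W(Q) = 1
f(v, s) = 2*s**2 (f(v, s) = (s + s)**2/2 = (2*s)**2/2 = (4*s**2)/2 = 2*s**2)
p(P) = 2/P (p(P) = (2*1**2)/P = (2*1)/P = 2/P)
-4620 + p(-50) = -4620 + 2/(-50) = -4620 + 2*(-1/50) = -4620 - 1/25 = -115501/25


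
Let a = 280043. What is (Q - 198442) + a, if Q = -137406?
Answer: -55805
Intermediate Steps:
(Q - 198442) + a = (-137406 - 198442) + 280043 = -335848 + 280043 = -55805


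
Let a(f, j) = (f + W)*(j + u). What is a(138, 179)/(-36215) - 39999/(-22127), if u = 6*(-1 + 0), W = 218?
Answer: 85806109/801329305 ≈ 0.10708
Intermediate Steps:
u = -6 (u = 6*(-1) = -6)
a(f, j) = (-6 + j)*(218 + f) (a(f, j) = (f + 218)*(j - 6) = (218 + f)*(-6 + j) = (-6 + j)*(218 + f))
a(138, 179)/(-36215) - 39999/(-22127) = (-1308 - 6*138 + 218*179 + 138*179)/(-36215) - 39999/(-22127) = (-1308 - 828 + 39022 + 24702)*(-1/36215) - 39999*(-1/22127) = 61588*(-1/36215) + 39999/22127 = -61588/36215 + 39999/22127 = 85806109/801329305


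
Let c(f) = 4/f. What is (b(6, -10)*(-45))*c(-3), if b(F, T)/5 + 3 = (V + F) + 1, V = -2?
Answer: 600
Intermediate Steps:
b(F, T) = -20 + 5*F (b(F, T) = -15 + 5*((-2 + F) + 1) = -15 + 5*(-1 + F) = -15 + (-5 + 5*F) = -20 + 5*F)
(b(6, -10)*(-45))*c(-3) = ((-20 + 5*6)*(-45))*(4/(-3)) = ((-20 + 30)*(-45))*(4*(-⅓)) = (10*(-45))*(-4/3) = -450*(-4/3) = 600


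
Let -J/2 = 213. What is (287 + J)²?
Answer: 19321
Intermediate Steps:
J = -426 (J = -2*213 = -426)
(287 + J)² = (287 - 426)² = (-139)² = 19321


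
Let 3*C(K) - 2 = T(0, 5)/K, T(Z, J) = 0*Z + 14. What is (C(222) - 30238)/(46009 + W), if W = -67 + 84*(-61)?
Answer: -10069025/13592394 ≈ -0.74078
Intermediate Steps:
W = -5191 (W = -67 - 5124 = -5191)
T(Z, J) = 14 (T(Z, J) = 0 + 14 = 14)
C(K) = ⅔ + 14/(3*K) (C(K) = ⅔ + (14/K)/3 = ⅔ + 14/(3*K))
(C(222) - 30238)/(46009 + W) = ((⅔)*(7 + 222)/222 - 30238)/(46009 - 5191) = ((⅔)*(1/222)*229 - 30238)/40818 = (229/333 - 30238)*(1/40818) = -10069025/333*1/40818 = -10069025/13592394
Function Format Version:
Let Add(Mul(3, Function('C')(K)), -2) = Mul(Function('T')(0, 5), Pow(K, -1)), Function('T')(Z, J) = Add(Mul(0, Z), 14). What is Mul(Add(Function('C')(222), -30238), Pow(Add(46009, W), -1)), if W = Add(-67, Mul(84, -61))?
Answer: Rational(-10069025, 13592394) ≈ -0.74078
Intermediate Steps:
W = -5191 (W = Add(-67, -5124) = -5191)
Function('T')(Z, J) = 14 (Function('T')(Z, J) = Add(0, 14) = 14)
Function('C')(K) = Add(Rational(2, 3), Mul(Rational(14, 3), Pow(K, -1))) (Function('C')(K) = Add(Rational(2, 3), Mul(Rational(1, 3), Mul(14, Pow(K, -1)))) = Add(Rational(2, 3), Mul(Rational(14, 3), Pow(K, -1))))
Mul(Add(Function('C')(222), -30238), Pow(Add(46009, W), -1)) = Mul(Add(Mul(Rational(2, 3), Pow(222, -1), Add(7, 222)), -30238), Pow(Add(46009, -5191), -1)) = Mul(Add(Mul(Rational(2, 3), Rational(1, 222), 229), -30238), Pow(40818, -1)) = Mul(Add(Rational(229, 333), -30238), Rational(1, 40818)) = Mul(Rational(-10069025, 333), Rational(1, 40818)) = Rational(-10069025, 13592394)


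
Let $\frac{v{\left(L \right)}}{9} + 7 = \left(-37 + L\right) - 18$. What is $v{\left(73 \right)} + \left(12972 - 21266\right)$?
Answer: $-8195$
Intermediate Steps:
$v{\left(L \right)} = -558 + 9 L$ ($v{\left(L \right)} = -63 + 9 \left(\left(-37 + L\right) - 18\right) = -63 + 9 \left(-55 + L\right) = -63 + \left(-495 + 9 L\right) = -558 + 9 L$)
$v{\left(73 \right)} + \left(12972 - 21266\right) = \left(-558 + 9 \cdot 73\right) + \left(12972 - 21266\right) = \left(-558 + 657\right) - 8294 = 99 - 8294 = -8195$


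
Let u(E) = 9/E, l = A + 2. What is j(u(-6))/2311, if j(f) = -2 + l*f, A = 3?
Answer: -19/4622 ≈ -0.0041108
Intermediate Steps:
l = 5 (l = 3 + 2 = 5)
j(f) = -2 + 5*f
j(u(-6))/2311 = (-2 + 5*(9/(-6)))/2311 = (-2 + 5*(9*(-⅙)))*(1/2311) = (-2 + 5*(-3/2))*(1/2311) = (-2 - 15/2)*(1/2311) = -19/2*1/2311 = -19/4622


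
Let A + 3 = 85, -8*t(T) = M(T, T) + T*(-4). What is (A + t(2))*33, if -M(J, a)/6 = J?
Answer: 5577/2 ≈ 2788.5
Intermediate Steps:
M(J, a) = -6*J
t(T) = 5*T/4 (t(T) = -(-6*T + T*(-4))/8 = -(-6*T - 4*T)/8 = -(-5)*T/4 = 5*T/4)
A = 82 (A = -3 + 85 = 82)
(A + t(2))*33 = (82 + (5/4)*2)*33 = (82 + 5/2)*33 = (169/2)*33 = 5577/2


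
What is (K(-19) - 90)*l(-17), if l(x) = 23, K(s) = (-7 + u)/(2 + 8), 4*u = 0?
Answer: -20861/10 ≈ -2086.1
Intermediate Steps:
u = 0 (u = (1/4)*0 = 0)
K(s) = -7/10 (K(s) = (-7 + 0)/(2 + 8) = -7/10)
(K(-19) - 90)*l(-17) = (-7/10 - 90)*23 = -907/10*23 = -20861/10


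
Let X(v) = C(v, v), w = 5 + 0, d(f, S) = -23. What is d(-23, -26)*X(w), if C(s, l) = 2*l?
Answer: -230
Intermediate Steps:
w = 5
X(v) = 2*v
d(-23, -26)*X(w) = -46*5 = -23*10 = -230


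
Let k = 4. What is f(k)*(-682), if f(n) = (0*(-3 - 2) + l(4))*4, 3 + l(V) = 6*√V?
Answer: -24552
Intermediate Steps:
l(V) = -3 + 6*√V
f(n) = 36 (f(n) = (0*(-3 - 2) + (-3 + 6*√4))*4 = (0*(-5) + (-3 + 6*2))*4 = (0 + (-3 + 12))*4 = (0 + 9)*4 = 9*4 = 36)
f(k)*(-682) = 36*(-682) = -24552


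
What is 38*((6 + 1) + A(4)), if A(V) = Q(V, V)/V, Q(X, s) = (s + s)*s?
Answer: 570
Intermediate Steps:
Q(X, s) = 2*s² (Q(X, s) = (2*s)*s = 2*s²)
A(V) = 2*V (A(V) = (2*V²)/V = 2*V)
38*((6 + 1) + A(4)) = 38*((6 + 1) + 2*4) = 38*(7 + 8) = 38*15 = 570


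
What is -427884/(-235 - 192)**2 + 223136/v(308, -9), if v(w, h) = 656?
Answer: 2525216990/7475489 ≈ 337.80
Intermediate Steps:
-427884/(-235 - 192)**2 + 223136/v(308, -9) = -427884/(-235 - 192)**2 + 223136/656 = -427884/((-427)**2) + 223136*(1/656) = -427884/182329 + 13946/41 = 2525216990/7475489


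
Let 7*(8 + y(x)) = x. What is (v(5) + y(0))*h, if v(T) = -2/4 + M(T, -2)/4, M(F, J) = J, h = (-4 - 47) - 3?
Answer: 486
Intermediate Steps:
y(x) = -8 + x/7
h = -54 (h = -51 - 3 = -54)
v(T) = -1 (v(T) = -2/4 - 2/4 = -2*1/4 - 2*1/4 = -1/2 - 1/2 = -1)
(v(5) + y(0))*h = (-1 + (-8 + (1/7)*0))*(-54) = (-1 + (-8 + 0))*(-54) = (-1 - 8)*(-54) = -9*(-54) = 486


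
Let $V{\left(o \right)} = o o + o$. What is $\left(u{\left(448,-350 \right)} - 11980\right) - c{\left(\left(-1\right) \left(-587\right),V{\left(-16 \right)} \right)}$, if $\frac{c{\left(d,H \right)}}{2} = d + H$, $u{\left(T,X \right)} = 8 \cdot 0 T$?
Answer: $-13634$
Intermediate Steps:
$V{\left(o \right)} = o + o^{2}$ ($V{\left(o \right)} = o^{2} + o = o + o^{2}$)
$u{\left(T,X \right)} = 0$ ($u{\left(T,X \right)} = 0 T = 0$)
$c{\left(d,H \right)} = 2 H + 2 d$ ($c{\left(d,H \right)} = 2 \left(d + H\right) = 2 \left(H + d\right) = 2 H + 2 d$)
$\left(u{\left(448,-350 \right)} - 11980\right) - c{\left(\left(-1\right) \left(-587\right),V{\left(-16 \right)} \right)} = \left(0 - 11980\right) - \left(2 \left(- 16 \left(1 - 16\right)\right) + 2 \left(\left(-1\right) \left(-587\right)\right)\right) = -11980 - \left(2 \left(\left(-16\right) \left(-15\right)\right) + 2 \cdot 587\right) = -11980 - \left(2 \cdot 240 + 1174\right) = -11980 - \left(480 + 1174\right) = -11980 - 1654 = -13634$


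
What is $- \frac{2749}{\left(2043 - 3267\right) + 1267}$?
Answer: $- \frac{2749}{43} \approx -63.93$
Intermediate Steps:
$- \frac{2749}{\left(2043 - 3267\right) + 1267} = - \frac{2749}{-1224 + 1267} = - \frac{2749}{43}$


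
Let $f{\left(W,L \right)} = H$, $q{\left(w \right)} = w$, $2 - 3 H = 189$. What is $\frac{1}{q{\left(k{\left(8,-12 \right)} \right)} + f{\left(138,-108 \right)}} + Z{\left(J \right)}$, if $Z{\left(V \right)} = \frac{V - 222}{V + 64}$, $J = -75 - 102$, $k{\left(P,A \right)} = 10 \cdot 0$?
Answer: $\frac{74274}{21131} \approx 3.5149$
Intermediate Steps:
$H = - \frac{187}{3}$ ($H = \frac{2}{3} - 63 = - \frac{187}{3} \approx -62.333$)
$k{\left(P,A \right)} = 0$
$f{\left(W,L \right)} = - \frac{187}{3}$
$J = -177$
$Z{\left(V \right)} = \frac{-222 + V}{64 + V}$
$\frac{1}{q{\left(k{\left(8,-12 \right)} \right)} + f{\left(138,-108 \right)}} + Z{\left(J \right)} = \frac{1}{0 - \frac{187}{3}} + \frac{-222 - 177}{64 - 177} = \frac{1}{- \frac{187}{3}} + \frac{1}{-113} \left(-399\right) = - \frac{3}{187} - - \frac{399}{113} = - \frac{3}{187} + \frac{399}{113} = \frac{74274}{21131}$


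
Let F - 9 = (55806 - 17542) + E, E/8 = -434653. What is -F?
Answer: 3438951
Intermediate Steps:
E = -3477224 (E = 8*(-434653) = -3477224)
F = -3438951 (F = 9 + ((55806 - 17542) - 3477224) = 9 + (38264 - 3477224) = 9 - 3438960 = -3438951)
-F = -1*(-3438951) = 3438951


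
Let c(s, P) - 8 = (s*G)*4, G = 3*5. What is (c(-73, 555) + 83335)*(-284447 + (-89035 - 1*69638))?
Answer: -34990084560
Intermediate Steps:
G = 15
c(s, P) = 8 + 60*s (c(s, P) = 8 + (s*15)*4 = 8 + (15*s)*4 = 8 + 60*s)
(c(-73, 555) + 83335)*(-284447 + (-89035 - 1*69638)) = ((8 + 60*(-73)) + 83335)*(-284447 + (-89035 - 1*69638)) = ((8 - 4380) + 83335)*(-284447 + (-89035 - 69638)) = (-4372 + 83335)*(-284447 - 158673) = 78963*(-443120) = -34990084560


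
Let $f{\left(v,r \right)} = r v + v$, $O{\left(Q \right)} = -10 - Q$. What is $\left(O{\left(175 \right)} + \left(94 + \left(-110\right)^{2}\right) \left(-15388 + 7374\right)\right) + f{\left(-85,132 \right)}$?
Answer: $-97734206$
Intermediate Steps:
$f{\left(v,r \right)} = v + r v$
$\left(O{\left(175 \right)} + \left(94 + \left(-110\right)^{2}\right) \left(-15388 + 7374\right)\right) + f{\left(-85,132 \right)} = \left(\left(-10 - 175\right) + \left(94 + \left(-110\right)^{2}\right) \left(-15388 + 7374\right)\right) - 85 \left(1 + 132\right) = \left(\left(-10 - 175\right) + \left(94 + 12100\right) \left(-8014\right)\right) - 11305 = \left(-185 + 12194 \left(-8014\right)\right) - 11305 = \left(-185 - 97722716\right) - 11305 = -97722901 - 11305 = -97734206$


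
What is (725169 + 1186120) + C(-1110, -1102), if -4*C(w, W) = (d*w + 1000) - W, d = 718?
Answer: 4220017/2 ≈ 2.1100e+6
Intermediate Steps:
C(w, W) = -250 - 359*w/2 + W/4 (C(w, W) = -((718*w + 1000) - W)/4 = -((1000 + 718*w) - W)/4 = -(1000 - W + 718*w)/4 = -250 - 359*w/2 + W/4)
(725169 + 1186120) + C(-1110, -1102) = (725169 + 1186120) + (-250 - 359/2*(-1110) + (¼)*(-1102)) = 1911289 + (-250 + 199245 - 551/2) = 1911289 + 397439/2 = 4220017/2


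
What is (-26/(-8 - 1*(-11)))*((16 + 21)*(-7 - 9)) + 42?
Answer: 15518/3 ≈ 5172.7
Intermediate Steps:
(-26/(-8 - 1*(-11)))*((16 + 21)*(-7 - 9)) + 42 = (-26/(-8 + 11))*(37*(-16)) + 42 = -26/3*(-592) + 42 = 15392/3 + 42 = 15518/3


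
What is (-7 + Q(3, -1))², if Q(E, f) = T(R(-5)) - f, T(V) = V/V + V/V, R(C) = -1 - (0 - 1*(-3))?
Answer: 16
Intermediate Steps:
R(C) = -4 (R(C) = -1 - (0 + 3) = -1 - 1*3 = -1 - 3 = -4)
T(V) = 2 (T(V) = 1 + 1 = 2)
Q(E, f) = 2 - f
(-7 + Q(3, -1))² = (-7 + (2 - 1*(-1)))² = (-7 + (2 + 1))² = (-7 + 3)² = (-4)² = 16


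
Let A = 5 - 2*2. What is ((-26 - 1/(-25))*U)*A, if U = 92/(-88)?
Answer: 1357/50 ≈ 27.140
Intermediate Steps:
A = 1 (A = 5 - 4 = 1)
U = -23/22 (U = 92*(-1/88) = -23/22 ≈ -1.0455)
((-26 - 1/(-25))*U)*A = ((-26 - 1/(-25))*(-23/22))*1 = ((-26 - 1*(-1/25))*(-23/22))*1 = ((-26 + 1/25)*(-23/22))*1 = -649/25*(-23/22)*1 = (1357/50)*1 = 1357/50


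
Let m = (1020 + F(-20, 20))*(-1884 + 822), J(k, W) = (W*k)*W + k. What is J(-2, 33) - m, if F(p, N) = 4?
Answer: 1085308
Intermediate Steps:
J(k, W) = k + k*W² (J(k, W) = k*W² + k = k + k*W²)
m = -1087488 (m = (1020 + 4)*(-1884 + 822) = 1024*(-1062) = -1087488)
J(-2, 33) - m = -2*(1 + 33²) - 1*(-1087488) = -2*(1 + 1089) + 1087488 = -2*1090 + 1087488 = -2180 + 1087488 = 1085308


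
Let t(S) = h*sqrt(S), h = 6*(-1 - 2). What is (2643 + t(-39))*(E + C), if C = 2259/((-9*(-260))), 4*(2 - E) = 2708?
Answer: -463183107/260 + 1577241*I*sqrt(39)/130 ≈ -1.7815e+6 + 75768.0*I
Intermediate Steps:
E = -675 (E = 2 - 1/4*2708 = 2 - 677 = -675)
h = -18 (h = 6*(-3) = -18)
C = 251/260 (C = 2259/2340 = 2259*(1/2340) = 251/260 ≈ 0.96538)
t(S) = -18*sqrt(S)
(2643 + t(-39))*(E + C) = (2643 - 18*I*sqrt(39))*(-675 + 251/260) = (2643 - 18*I*sqrt(39))*(-175249/260) = -463183107/260 + 1577241*I*sqrt(39)/130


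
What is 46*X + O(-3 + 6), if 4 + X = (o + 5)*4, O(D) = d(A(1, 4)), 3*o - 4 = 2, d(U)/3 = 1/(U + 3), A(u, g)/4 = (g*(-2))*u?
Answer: 32013/29 ≈ 1103.9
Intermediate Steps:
A(u, g) = -8*g*u (A(u, g) = 4*((g*(-2))*u) = 4*((-2*g)*u) = 4*(-2*g*u) = -8*g*u)
d(U) = 3/(3 + U) (d(U) = 3/(U + 3) = 3/(3 + U))
o = 2 (o = 4/3 + (⅓)*2 = 4/3 + ⅔ = 2)
O(D) = -3/29 (O(D) = 3/(3 - 8*4*1) = 3/(3 - 32) = 3/(-29) = 3*(-1/29) = -3/29)
X = 24 (X = -4 + (2 + 5)*4 = -4 + 7*4 = -4 + 28 = 24)
46*X + O(-3 + 6) = 46*24 - 3/29 = 1104 - 3/29 = 32013/29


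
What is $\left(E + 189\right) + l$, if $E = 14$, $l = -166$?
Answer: $37$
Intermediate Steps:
$\left(E + 189\right) + l = \left(14 + 189\right) - 166 = 203 - 166 = 37$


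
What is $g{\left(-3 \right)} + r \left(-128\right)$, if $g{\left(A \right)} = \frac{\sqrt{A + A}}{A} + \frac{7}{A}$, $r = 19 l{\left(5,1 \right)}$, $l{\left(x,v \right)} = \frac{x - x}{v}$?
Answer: $- \frac{7}{3} - \frac{i \sqrt{6}}{3} \approx -2.3333 - 0.8165 i$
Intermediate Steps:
$l{\left(x,v \right)} = 0$ ($l{\left(x,v \right)} = \frac{0}{v} = 0$)
$r = 0$ ($r = 19 \cdot 0 = 0$)
$g{\left(A \right)} = \frac{7}{A} + \frac{\sqrt{2}}{\sqrt{A}}$ ($g{\left(A \right)} = \frac{\sqrt{2 A}}{A} + \frac{7}{A} = \frac{\sqrt{2} \sqrt{A}}{A} + \frac{7}{A} = \frac{\sqrt{2}}{\sqrt{A}} + \frac{7}{A} = \frac{7}{A} + \frac{\sqrt{2}}{\sqrt{A}}$)
$g{\left(-3 \right)} + r \left(-128\right) = \left(\frac{7}{-3} + \frac{\sqrt{2}}{i \sqrt{3}}\right) + 0 \left(-128\right) = \left(7 \left(- \frac{1}{3}\right) + \sqrt{2} \left(- \frac{i \sqrt{3}}{3}\right)\right) + 0 = \left(- \frac{7}{3} - \frac{i \sqrt{6}}{3}\right) + 0 = - \frac{7}{3} - \frac{i \sqrt{6}}{3}$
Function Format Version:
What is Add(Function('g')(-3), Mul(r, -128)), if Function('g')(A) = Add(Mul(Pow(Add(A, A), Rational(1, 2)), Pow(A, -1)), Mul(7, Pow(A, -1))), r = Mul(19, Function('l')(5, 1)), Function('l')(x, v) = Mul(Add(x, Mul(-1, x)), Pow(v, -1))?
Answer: Add(Rational(-7, 3), Mul(Rational(-1, 3), I, Pow(6, Rational(1, 2)))) ≈ Add(-2.3333, Mul(-0.81650, I))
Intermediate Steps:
Function('l')(x, v) = 0 (Function('l')(x, v) = Mul(0, Pow(v, -1)) = 0)
r = 0 (r = Mul(19, 0) = 0)
Function('g')(A) = Add(Mul(7, Pow(A, -1)), Mul(Pow(2, Rational(1, 2)), Pow(A, Rational(-1, 2)))) (Function('g')(A) = Add(Mul(Pow(Mul(2, A), Rational(1, 2)), Pow(A, -1)), Mul(7, Pow(A, -1))) = Add(Mul(Mul(Pow(2, Rational(1, 2)), Pow(A, Rational(1, 2))), Pow(A, -1)), Mul(7, Pow(A, -1))) = Add(Mul(Pow(2, Rational(1, 2)), Pow(A, Rational(-1, 2))), Mul(7, Pow(A, -1))) = Add(Mul(7, Pow(A, -1)), Mul(Pow(2, Rational(1, 2)), Pow(A, Rational(-1, 2)))))
Add(Function('g')(-3), Mul(r, -128)) = Add(Add(Mul(7, Pow(-3, -1)), Mul(Pow(2, Rational(1, 2)), Pow(-3, Rational(-1, 2)))), Mul(0, -128)) = Add(Add(Mul(7, Rational(-1, 3)), Mul(Pow(2, Rational(1, 2)), Mul(Rational(-1, 3), I, Pow(3, Rational(1, 2))))), 0) = Add(Add(Rational(-7, 3), Mul(Rational(-1, 3), I, Pow(6, Rational(1, 2)))), 0) = Add(Rational(-7, 3), Mul(Rational(-1, 3), I, Pow(6, Rational(1, 2))))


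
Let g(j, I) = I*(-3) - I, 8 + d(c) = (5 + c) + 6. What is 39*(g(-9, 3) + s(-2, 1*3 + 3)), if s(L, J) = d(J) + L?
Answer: -195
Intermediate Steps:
d(c) = 3 + c (d(c) = -8 + ((5 + c) + 6) = -8 + (11 + c) = 3 + c)
g(j, I) = -4*I (g(j, I) = -3*I - I = -4*I)
s(L, J) = 3 + J + L (s(L, J) = (3 + J) + L = 3 + J + L)
39*(g(-9, 3) + s(-2, 1*3 + 3)) = 39*(-4*3 + (3 + (1*3 + 3) - 2)) = 39*(-12 + (3 + (3 + 3) - 2)) = 39*(-12 + (3 + 6 - 2)) = 39*(-12 + 7) = 39*(-5) = -195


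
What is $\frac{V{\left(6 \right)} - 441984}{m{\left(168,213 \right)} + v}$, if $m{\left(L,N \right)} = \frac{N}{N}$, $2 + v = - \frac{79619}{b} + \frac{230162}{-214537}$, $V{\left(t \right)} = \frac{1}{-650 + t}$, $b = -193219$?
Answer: $\frac{11798979601603459291}{44334940092632} \approx 2.6613 \cdot 10^{5}$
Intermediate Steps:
$v = - \frac{110295699281}{41452624603}$ ($v = -2 + \left(- \frac{79619}{-193219} + \frac{230162}{-214537}\right) = -2 + \left(\left(-79619\right) \left(- \frac{1}{193219}\right) + 230162 \left(- \frac{1}{214537}\right)\right) = -2 + \left(\frac{79619}{193219} - \frac{230162}{214537}\right) = -2 - \frac{27390450075}{41452624603} = - \frac{110295699281}{41452624603} \approx -2.6608$)
$m{\left(L,N \right)} = 1$
$\frac{V{\left(6 \right)} - 441984}{m{\left(168,213 \right)} + v} = \frac{\frac{1}{-650 + 6} - 441984}{1 - \frac{110295699281}{41452624603}} = \frac{\frac{1}{-644} - 441984}{- \frac{68843074678}{41452624603}} = \left(- \frac{1}{644} - 441984\right) \left(- \frac{41452624603}{68843074678}\right) = \left(- \frac{284637697}{644}\right) \left(- \frac{41452624603}{68843074678}\right) = \frac{11798979601603459291}{44334940092632}$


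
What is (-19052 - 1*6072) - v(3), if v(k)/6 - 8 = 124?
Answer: -25916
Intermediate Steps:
v(k) = 792 (v(k) = 48 + 6*124 = 48 + 744 = 792)
(-19052 - 1*6072) - v(3) = (-19052 - 1*6072) - 1*792 = (-19052 - 6072) - 792 = -25124 - 792 = -25916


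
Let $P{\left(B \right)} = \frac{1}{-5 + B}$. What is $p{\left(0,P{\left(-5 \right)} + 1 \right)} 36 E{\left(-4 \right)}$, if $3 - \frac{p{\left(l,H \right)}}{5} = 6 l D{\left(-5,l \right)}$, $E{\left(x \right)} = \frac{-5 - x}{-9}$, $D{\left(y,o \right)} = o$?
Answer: $60$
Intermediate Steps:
$E{\left(x \right)} = \frac{5}{9} + \frac{x}{9}$ ($E{\left(x \right)} = \left(-5 - x\right) \left(- \frac{1}{9}\right) = \frac{5}{9} + \frac{x}{9}$)
$p{\left(l,H \right)} = 15 - 30 l^{2}$ ($p{\left(l,H \right)} = 15 - 5 \cdot 6 l l = 15 - 5 \cdot 6 l^{2} = 15 - 30 l^{2}$)
$p{\left(0,P{\left(-5 \right)} + 1 \right)} 36 E{\left(-4 \right)} = \left(15 - 30 \cdot 0^{2}\right) 36 \left(\frac{5}{9} + \frac{1}{9} \left(-4\right)\right) = \left(15 - 0\right) 36 \left(\frac{5}{9} - \frac{4}{9}\right) = \left(15 + 0\right) 36 \cdot \frac{1}{9} = 15 \cdot 36 \cdot \frac{1}{9} = 540 \cdot \frac{1}{9} = 60$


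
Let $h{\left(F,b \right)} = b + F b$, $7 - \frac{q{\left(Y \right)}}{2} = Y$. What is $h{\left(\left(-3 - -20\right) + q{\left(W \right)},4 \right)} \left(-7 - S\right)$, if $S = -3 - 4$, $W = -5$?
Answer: $0$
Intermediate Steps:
$q{\left(Y \right)} = 14 - 2 Y$
$S = -7$
$h{\left(\left(-3 - -20\right) + q{\left(W \right)},4 \right)} \left(-7 - S\right) = 4 \left(1 + \left(\left(-3 - -20\right) + \left(14 - -10\right)\right)\right) \left(-7 - -7\right) = 4 \left(1 + \left(\left(-3 + 20\right) + \left(14 + 10\right)\right)\right) \left(-7 + 7\right) = 4 \left(1 + \left(17 + 24\right)\right) 0 = 4 \left(1 + 41\right) 0 = 4 \cdot 42 \cdot 0 = 168 \cdot 0 = 0$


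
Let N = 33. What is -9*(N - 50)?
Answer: 153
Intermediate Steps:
-9*(N - 50) = -9*(33 - 50) = -9*(-17) = 153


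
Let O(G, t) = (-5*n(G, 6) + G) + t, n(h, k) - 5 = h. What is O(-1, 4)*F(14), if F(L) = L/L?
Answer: -17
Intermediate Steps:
n(h, k) = 5 + h
O(G, t) = -25 + t - 4*G (O(G, t) = (-5*(5 + G) + G) + t = ((-25 - 5*G) + G) + t = (-25 - 4*G) + t = -25 + t - 4*G)
F(L) = 1
O(-1, 4)*F(14) = (-25 + 4 - 4*(-1))*1 = (-25 + 4 + 4)*1 = -17*1 = -17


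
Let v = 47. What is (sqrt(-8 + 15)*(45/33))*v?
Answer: 705*sqrt(7)/11 ≈ 169.57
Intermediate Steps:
(sqrt(-8 + 15)*(45/33))*v = (sqrt(-8 + 15)*(45/33))*47 = (sqrt(7)*(45*(1/33)))*47 = (sqrt(7)*(15/11))*47 = (15*sqrt(7)/11)*47 = 705*sqrt(7)/11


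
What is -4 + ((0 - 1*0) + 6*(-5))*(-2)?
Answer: 56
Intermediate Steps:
-4 + ((0 - 1*0) + 6*(-5))*(-2) = -4 + ((0 + 0) - 30)*(-2) = -4 + (0 - 30)*(-2) = -4 - 30*(-2) = -4 + 60 = 56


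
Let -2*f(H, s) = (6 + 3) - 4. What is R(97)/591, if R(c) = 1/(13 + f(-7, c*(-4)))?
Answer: 2/12411 ≈ 0.00016115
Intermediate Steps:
f(H, s) = -5/2 (f(H, s) = -((6 + 3) - 4)/2 = -(9 - 4)/2 = -½*5 = -5/2)
R(c) = 2/21 (R(c) = 1/(13 - 5/2) = 1/(21/2) = 2/21)
R(97)/591 = (2/21)/591 = (2/21)*(1/591) = 2/12411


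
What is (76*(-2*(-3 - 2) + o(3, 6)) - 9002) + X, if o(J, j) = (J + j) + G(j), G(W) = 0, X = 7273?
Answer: -285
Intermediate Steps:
o(J, j) = J + j (o(J, j) = (J + j) + 0 = J + j)
(76*(-2*(-3 - 2) + o(3, 6)) - 9002) + X = (76*(-2*(-3 - 2) + (3 + 6)) - 9002) + 7273 = (76*(-2*(-5) + 9) - 9002) + 7273 = (76*(10 + 9) - 9002) + 7273 = (76*19 - 9002) + 7273 = (1444 - 9002) + 7273 = -7558 + 7273 = -285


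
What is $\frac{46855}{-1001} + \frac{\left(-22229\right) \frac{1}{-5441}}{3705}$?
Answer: $- \frac{72655634042}{1552235685} \approx -46.807$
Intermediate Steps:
$\frac{46855}{-1001} + \frac{\left(-22229\right) \frac{1}{-5441}}{3705} = 46855 \left(- \frac{1}{1001}\right) + \left(-22229\right) \left(- \frac{1}{5441}\right) \frac{1}{3705} = - \frac{46855}{1001} + \frac{22229}{5441} \cdot \frac{1}{3705} = - \frac{46855}{1001} + \frac{22229}{20158905} = - \frac{72655634042}{1552235685}$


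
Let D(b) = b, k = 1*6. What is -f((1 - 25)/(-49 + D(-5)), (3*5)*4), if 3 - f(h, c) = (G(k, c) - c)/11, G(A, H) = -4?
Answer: -97/11 ≈ -8.8182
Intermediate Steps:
k = 6
f(h, c) = 37/11 + c/11 (f(h, c) = 3 - (-4 - c)/11 = 3 - (-4/11 - c/11) = 3 + (4/11 + c/11) = 37/11 + c/11)
-f((1 - 25)/(-49 + D(-5)), (3*5)*4) = -(37/11 + ((3*5)*4)/11) = -(37/11 + (15*4)/11) = -(37/11 + (1/11)*60) = -(37/11 + 60/11) = -1*97/11 = -97/11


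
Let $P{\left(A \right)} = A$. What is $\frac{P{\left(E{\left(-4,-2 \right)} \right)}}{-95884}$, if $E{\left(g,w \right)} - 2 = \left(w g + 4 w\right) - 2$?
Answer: $0$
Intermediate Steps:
$E{\left(g,w \right)} = 4 w + g w$ ($E{\left(g,w \right)} = 2 - \left(2 - 4 w - w g\right) = 2 - \left(2 - 4 w - g w\right) = 2 + \left(-2 + 4 w + g w\right) = 4 w + g w$)
$\frac{P{\left(E{\left(-4,-2 \right)} \right)}}{-95884} = \frac{\left(-2\right) \left(4 - 4\right)}{-95884} = \left(-2\right) 0 \left(- \frac{1}{95884}\right) = 0 \left(- \frac{1}{95884}\right) = 0$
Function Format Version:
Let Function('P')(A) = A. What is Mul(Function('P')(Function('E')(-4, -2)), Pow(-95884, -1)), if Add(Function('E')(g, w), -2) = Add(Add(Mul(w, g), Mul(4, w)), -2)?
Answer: 0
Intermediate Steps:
Function('E')(g, w) = Add(Mul(4, w), Mul(g, w)) (Function('E')(g, w) = Add(2, Add(Add(Mul(w, g), Mul(4, w)), -2)) = Add(2, Add(Add(Mul(g, w), Mul(4, w)), -2)) = Add(2, Add(Add(Mul(4, w), Mul(g, w)), -2)) = Add(2, Add(-2, Mul(4, w), Mul(g, w))) = Add(Mul(4, w), Mul(g, w)))
Mul(Function('P')(Function('E')(-4, -2)), Pow(-95884, -1)) = Mul(Mul(-2, Add(4, -4)), Pow(-95884, -1)) = Mul(Mul(-2, 0), Rational(-1, 95884)) = Mul(0, Rational(-1, 95884)) = 0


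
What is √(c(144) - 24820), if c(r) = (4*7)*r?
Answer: 2*I*√5197 ≈ 144.18*I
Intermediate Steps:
c(r) = 28*r
√(c(144) - 24820) = √(28*144 - 24820) = √(4032 - 24820) = √(-20788) = 2*I*√5197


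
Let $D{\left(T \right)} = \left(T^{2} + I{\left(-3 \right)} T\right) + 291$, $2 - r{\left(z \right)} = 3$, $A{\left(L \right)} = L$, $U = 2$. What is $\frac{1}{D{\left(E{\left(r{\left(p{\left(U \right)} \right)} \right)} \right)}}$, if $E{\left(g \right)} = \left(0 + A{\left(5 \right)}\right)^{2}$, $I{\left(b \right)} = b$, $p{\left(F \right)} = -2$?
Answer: $\frac{1}{841} \approx 0.0011891$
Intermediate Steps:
$r{\left(z \right)} = -1$ ($r{\left(z \right)} = 2 - 3 = -1$)
$E{\left(g \right)} = 25$ ($E{\left(g \right)} = \left(0 + 5\right)^{2} = 5^{2} = 25$)
$D{\left(T \right)} = 291 + T^{2} - 3 T$ ($D{\left(T \right)} = \left(T^{2} - 3 T\right) + 291 = 291 + T^{2} - 3 T$)
$\frac{1}{D{\left(E{\left(r{\left(p{\left(U \right)} \right)} \right)} \right)}} = \frac{1}{291 + 25^{2} - 75} = \frac{1}{291 + 625 - 75} = \frac{1}{841}$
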